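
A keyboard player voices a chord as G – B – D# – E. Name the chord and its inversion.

E minor-major seventh, first inversion

The pitch classes G, B, D#, E arrange in thirds as E–G–B–D#: an E minor-major seventh chord.
G is the third of E minor-major seventh; third in the bass means first inversion (figured bass 6/5).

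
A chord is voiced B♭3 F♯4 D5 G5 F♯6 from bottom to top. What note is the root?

The distinct letter names are Bb, F#, D, G. Arranged as a stack of thirds they read G–Bb–D–F#, so G is the root (a G minor-major seventh chord).

G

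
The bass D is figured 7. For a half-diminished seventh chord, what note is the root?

The figures 7 mean the root of the chord is in the bass. If D is the root of a half-diminished seventh chord, the root is D (chord tones D–F–Ab–C).

D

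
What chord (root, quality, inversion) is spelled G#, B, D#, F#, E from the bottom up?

The pitch classes G#, B, D#, F#, E arrange in thirds as E–G#–B–D#–F#: an E major ninth chord.
G# is the third of E major ninth; third in the bass means first inversion.

E major ninth, first inversion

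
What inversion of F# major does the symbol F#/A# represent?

F#/A# means F# major with A# in the bass. A# is the third of F# major (F#–A#–C#), so this is first inversion.

first inversion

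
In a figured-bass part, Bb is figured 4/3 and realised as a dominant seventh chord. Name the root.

Eb

The figures 4/3 mean the fifth of the chord is in the bass. If Bb is the fifth of a dominant seventh chord, the root is Eb (chord tones Eb–G–Bb–Db).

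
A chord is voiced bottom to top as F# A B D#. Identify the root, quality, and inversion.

B dominant seventh, second inversion

Reducing to letter names: F#, A, B, D#. These stack in thirds as B–D#–F#–A — a B dominant seventh chord.
F# is the fifth of B dominant seventh; fifth in the bass means second inversion (figured bass 4/3).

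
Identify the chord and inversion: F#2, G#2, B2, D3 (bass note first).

Reducing to letter names: F#, G#, B, D. These stack in thirds as G#–B–D–F# — a G# half-diminished seventh chord.
F# is the seventh of G# half-diminished seventh; seventh in the bass means third inversion (figured bass 4/2).

G# half-diminished seventh, third inversion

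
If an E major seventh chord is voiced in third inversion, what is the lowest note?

D#

E major seventh is E–G#–B–D#. Third inversion places the seventh in the bass: D#.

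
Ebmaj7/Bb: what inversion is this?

Ebmaj7/Bb means Eb major seventh with Bb in the bass. Bb is the fifth of Eb major seventh (Eb–G–Bb–D), so this is second inversion.

second inversion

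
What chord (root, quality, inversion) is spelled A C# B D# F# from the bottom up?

The distinct note names are A, C#, B, D#, F#. Stacked in thirds they read B–D#–F#–A–C#, which is a dominant ninth chord on B.
A is the seventh of B dominant ninth; seventh in the bass means third inversion.

B dominant ninth, third inversion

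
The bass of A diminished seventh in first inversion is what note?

C

The third of A diminished seventh (A–C–Eb–Gb) is C; that is the bass in first inversion.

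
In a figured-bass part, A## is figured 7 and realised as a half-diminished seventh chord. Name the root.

A##

The figures 7 mean the root of the chord is in the bass. If A## is the root of a half-diminished seventh chord, the root is A## (chord tones A##–C##–E#–G##).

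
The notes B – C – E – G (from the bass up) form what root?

C

B, C, E, G are the tones of a C major seventh chord (C–E–G–B), making C the root.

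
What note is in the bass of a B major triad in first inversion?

B major is B–D#–F#. First inversion places the third in the bass: D#.

D#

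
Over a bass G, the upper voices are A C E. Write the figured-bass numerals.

4/2

The notes G, A, C, E stack in thirds as A–C–E–G — an A minor seventh chord. The bass G is the seventh, so this is third inversion: figured 4/2.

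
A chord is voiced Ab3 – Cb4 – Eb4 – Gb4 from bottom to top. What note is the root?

Ab

The distinct letter names are Ab, Cb, Eb, Gb. Arranged as a stack of thirds they read Ab–Cb–Eb–Gb, so Ab is the root (an Ab minor seventh chord).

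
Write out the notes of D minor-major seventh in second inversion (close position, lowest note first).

A, C#, D, F

The chord tones are D–F–A–C#. With the fifth (A) lowest for second inversion: A, C#, D, F.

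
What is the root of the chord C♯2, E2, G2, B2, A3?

Reordering C#, E, G, B, A into stacked thirds gives A–C#–E–G–B; the bottom of that stack, A, is the root.

A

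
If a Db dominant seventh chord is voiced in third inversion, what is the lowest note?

Cb

In third inversion the seventh is lowest. For Db dominant seventh (Db–F–Ab–Cb) that is Cb.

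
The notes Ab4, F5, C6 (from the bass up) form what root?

F

Reordering Ab, F, C into stacked thirds gives F–Ab–C; the bottom of that stack, F, is the root.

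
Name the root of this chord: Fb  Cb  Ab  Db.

Fb, Cb, Ab, Db are the tones of a Db minor seventh chord (Db–Fb–Ab–Cb), making Db the root.

Db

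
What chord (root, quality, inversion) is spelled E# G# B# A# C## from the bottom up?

The pitch classes E#, G#, B#, A#, C## arrange in thirds as A#–C##–E#–G#–B#: an A# dominant ninth chord.
With the fifth (E#) in the bass, the chord is in second inversion.

A# dominant ninth, second inversion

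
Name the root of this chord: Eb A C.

The distinct letter names are Eb, A, C. Arranged as a stack of thirds they read A–C–Eb, so A is the root (an A diminished triad).

A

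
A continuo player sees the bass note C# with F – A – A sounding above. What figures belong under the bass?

6/4

The notes C#, F, A stack in thirds as F–A–C# — an F augmented triad. The bass C# is the fifth, so this is second inversion: figured 6/4.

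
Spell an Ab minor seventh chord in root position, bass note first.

Ab minor seventh is Ab–Cb–Eb–Gb. Root position puts the root (Ab) in the bass, with the remaining tones above: Ab, Cb, Eb, Gb.

Ab, Cb, Eb, Gb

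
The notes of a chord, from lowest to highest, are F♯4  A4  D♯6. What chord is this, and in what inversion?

The pitch classes F#, A, D# arrange in thirds as D#–F#–A: a D# diminished triad.
The lowest note is F#, the third of the chord, so this is first inversion (figured bass 6).

D# diminished, first inversion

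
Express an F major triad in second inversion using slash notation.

Second inversion of F major has the fifth (C) in the bass. As a slash chord: Fmaj/C.

Fmaj/C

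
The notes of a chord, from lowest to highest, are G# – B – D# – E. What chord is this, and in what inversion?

The pitch classes G#, B, D#, E arrange in thirds as E–G#–B–D#: an E major seventh chord.
The lowest note is G#, the third of the chord, so this is first inversion (figured bass 6/5).

E major seventh, first inversion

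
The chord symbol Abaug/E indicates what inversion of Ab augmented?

second inversion

Abaug/E means Ab augmented with E in the bass. E is the fifth of Ab augmented (Ab–C–E), so this is second inversion.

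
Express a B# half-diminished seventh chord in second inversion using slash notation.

B#ø7/F#

Second inversion of B# half-diminished seventh has the fifth (F#) in the bass. As a slash chord: B#ø7/F#.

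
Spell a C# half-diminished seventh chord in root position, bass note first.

The chord tones are C#–E–G–B. With the root (C#) lowest for root position: C#, E, G, B.

C#, E, G, B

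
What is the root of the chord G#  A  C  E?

The distinct letter names are G#, A, C, E. Arranged as a stack of thirds they read A–C–E–G#, so A is the root (an A minor-major seventh chord).

A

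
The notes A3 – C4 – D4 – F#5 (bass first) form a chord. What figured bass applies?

4/3

The notes A, C, D, F# stack in thirds as D–F#–A–C — a D dominant seventh chord. The bass A is the fifth, so this is second inversion: figured 4/3.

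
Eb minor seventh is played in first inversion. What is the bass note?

Gb

The third of Eb minor seventh (Eb–Gb–Bb–Db) is Gb; that is the bass in first inversion.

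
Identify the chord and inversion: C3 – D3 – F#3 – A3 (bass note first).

The pitch classes C, D, F#, A arrange in thirds as D–F#–A–C: a D dominant seventh chord.
With the seventh (C) in the bass, the chord is in third inversion (figured bass 4/2).

D dominant seventh, third inversion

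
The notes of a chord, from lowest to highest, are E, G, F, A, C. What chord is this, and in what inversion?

F major ninth, third inversion

Reducing to letter names: E, G, F, A, C. These stack in thirds as F–A–C–E–G — an F major ninth chord.
With the seventh (E) in the bass, the chord is in third inversion.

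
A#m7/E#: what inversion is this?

second inversion

A#m7/E# means A# minor seventh with E# in the bass. E# is the fifth of A# minor seventh (A#–C#–E#–G#), so this is second inversion.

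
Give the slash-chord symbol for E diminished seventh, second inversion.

Second inversion of E diminished seventh has the fifth (Bb) in the bass. As a slash chord: Edim7/Bb.

Edim7/Bb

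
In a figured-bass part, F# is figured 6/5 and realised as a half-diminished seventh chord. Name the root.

The figures 6/5 mean the third of the chord is in the bass. If F# is the third of a half-diminished seventh chord, the root is D# (chord tones D#–F#–A–C#).

D#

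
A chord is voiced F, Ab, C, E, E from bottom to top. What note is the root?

F

F, Ab, C, E are the tones of an F minor-major seventh chord (F–Ab–C–E), making F the root.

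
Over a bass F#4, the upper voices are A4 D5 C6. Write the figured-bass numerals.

6/5

The notes F#, A, D, C stack in thirds as D–F#–A–C — a D dominant seventh chord. The bass F# is the third, so this is first inversion: figured 6/5.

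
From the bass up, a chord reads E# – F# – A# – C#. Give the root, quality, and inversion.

The pitch classes E#, F#, A#, C# arrange in thirds as F#–A#–C#–E#: an F# major seventh chord.
E# is the seventh of F# major seventh; seventh in the bass means third inversion (figured bass 4/2).

F# major seventh, third inversion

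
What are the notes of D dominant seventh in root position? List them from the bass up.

D dominant seventh is D–F#–A–C. Root position puts the root (D) in the bass, with the remaining tones above: D, F#, A, C.

D, F#, A, C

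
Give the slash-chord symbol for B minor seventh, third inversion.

Third inversion of B minor seventh has the seventh (A) in the bass. As a slash chord: Bm7/A.

Bm7/A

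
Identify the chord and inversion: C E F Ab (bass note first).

Reducing to letter names: C, E, F, Ab. These stack in thirds as F–Ab–C–E — an F minor-major seventh chord.
The lowest note is C, the fifth of the chord, so this is second inversion (figured bass 4/3).

F minor-major seventh, second inversion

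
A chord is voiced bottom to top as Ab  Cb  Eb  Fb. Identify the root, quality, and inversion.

Fb major seventh, first inversion

The pitch classes Ab, Cb, Eb, Fb arrange in thirds as Fb–Ab–Cb–Eb: an Fb major seventh chord.
With the third (Ab) in the bass, the chord is in first inversion (figured bass 6/5).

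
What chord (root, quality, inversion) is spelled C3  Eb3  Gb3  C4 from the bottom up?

C diminished, root position

Reducing to letter names: C, Eb, Gb. These stack in thirds as C–Eb–Gb — a C diminished triad.
With the root (C) in the bass, the chord is in root position (figured bass 5/3).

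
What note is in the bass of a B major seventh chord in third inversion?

In third inversion the seventh is lowest. For B major seventh (B–D#–F#–A#) that is A#.

A#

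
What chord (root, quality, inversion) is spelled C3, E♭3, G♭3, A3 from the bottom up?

Reducing to letter names: C, Eb, Gb, A. These stack in thirds as A–C–Eb–Gb — an A diminished seventh chord.
C is the third of A diminished seventh; third in the bass means first inversion (figured bass 6/5).

A diminished seventh, first inversion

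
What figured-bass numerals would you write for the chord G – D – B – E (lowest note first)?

6/5

The notes G, D, B, E stack in thirds as E–G–B–D — an E minor seventh chord. The bass G is the third, so this is first inversion: figured 6/5.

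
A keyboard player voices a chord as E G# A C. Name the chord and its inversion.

A minor-major seventh, second inversion

The pitch classes E, G#, A, C arrange in thirds as A–C–E–G#: an A minor-major seventh chord.
The lowest note is E, the fifth of the chord, so this is second inversion (figured bass 4/3).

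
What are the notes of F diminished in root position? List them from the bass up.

Spelling F diminished: F–Ab–Cb. In root position the root is bass, giving F, Ab, Cb from the bottom.

F, Ab, Cb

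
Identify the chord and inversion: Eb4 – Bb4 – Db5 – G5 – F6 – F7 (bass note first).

Eb dominant ninth, root position

Reducing to letter names: Eb, Bb, Db, G, F. These stack in thirds as Eb–G–Bb–Db–F — an Eb dominant ninth chord.
The lowest note is Eb, the root of the chord, so this is root position.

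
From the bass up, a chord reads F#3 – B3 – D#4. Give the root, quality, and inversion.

The pitch classes F#, B, D# arrange in thirds as B–D#–F#: a B major triad.
With the fifth (F#) in the bass, the chord is in second inversion (figured bass 6/4).

B major, second inversion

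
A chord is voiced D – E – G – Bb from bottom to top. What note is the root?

Reordering D, E, G, Bb into stacked thirds gives E–G–Bb–D; the bottom of that stack, E, is the root.

E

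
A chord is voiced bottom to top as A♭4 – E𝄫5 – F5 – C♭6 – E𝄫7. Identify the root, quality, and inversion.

The distinct note names are Ab, Ebb, F, Cb. Stacked in thirds they read F–Ab–Cb–Ebb, which is a diminished seventh chord on F.
With the third (Ab) in the bass, the chord is in first inversion (figured bass 6/5).

F diminished seventh, first inversion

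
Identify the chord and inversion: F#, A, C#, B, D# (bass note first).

B dominant ninth, second inversion

Reducing to letter names: F#, A, C#, B, D#. These stack in thirds as B–D#–F#–A–C# — a B dominant ninth chord.
With the fifth (F#) in the bass, the chord is in second inversion.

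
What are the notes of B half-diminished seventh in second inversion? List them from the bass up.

B half-diminished seventh is B–D–F–A. Second inversion puts the fifth (F) in the bass, with the remaining tones above: F, A, B, D.

F, A, B, D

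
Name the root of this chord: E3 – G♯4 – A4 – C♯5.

A

The distinct letter names are E, G#, A, C#. Arranged as a stack of thirds they read A–C#–E–G#, so A is the root (an A major seventh chord).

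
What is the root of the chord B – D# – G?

G

B, D#, G are the tones of a G augmented triad (G–B–D#), making G the root.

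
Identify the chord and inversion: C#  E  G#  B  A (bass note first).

A major ninth, first inversion

Reducing to letter names: C#, E, G#, B, A. These stack in thirds as A–C#–E–G#–B — an A major ninth chord.
The lowest note is C#, the third of the chord, so this is first inversion.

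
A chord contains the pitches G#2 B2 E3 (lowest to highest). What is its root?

E

G#, B, E are the tones of an E major triad (E–G#–B), making E the root.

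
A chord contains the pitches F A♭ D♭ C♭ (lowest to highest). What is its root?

Reordering F, Ab, Db, Cb into stacked thirds gives Db–F–Ab–Cb; the bottom of that stack, Db, is the root.

Db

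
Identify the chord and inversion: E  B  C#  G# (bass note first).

C# minor seventh, first inversion

Reducing to letter names: E, B, C#, G#. These stack in thirds as C#–E–G#–B — a C# minor seventh chord.
The lowest note is E, the third of the chord, so this is first inversion (figured bass 6/5).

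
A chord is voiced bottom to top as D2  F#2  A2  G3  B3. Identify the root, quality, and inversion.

G major ninth, second inversion

Reducing to letter names: D, F#, A, G, B. These stack in thirds as G–B–D–F#–A — a G major ninth chord.
The lowest note is D, the fifth of the chord, so this is second inversion.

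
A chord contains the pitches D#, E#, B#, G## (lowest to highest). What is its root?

E#

D#, E#, B#, G## are the tones of an E# dominant seventh chord (E#–G##–B#–D#), making E# the root.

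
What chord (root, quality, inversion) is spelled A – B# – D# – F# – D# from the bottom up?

Reducing to letter names: A, B#, D#, F#. These stack in thirds as B#–D#–F#–A — a B# diminished seventh chord.
The lowest note is A, the seventh of the chord, so this is third inversion (figured bass 4/2).

B# diminished seventh, third inversion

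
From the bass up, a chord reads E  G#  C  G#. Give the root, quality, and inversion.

C augmented, first inversion

The pitch classes E, G#, C arrange in thirds as C–E–G#: a C augmented triad.
The lowest note is E, the third of the chord, so this is first inversion (figured bass 6).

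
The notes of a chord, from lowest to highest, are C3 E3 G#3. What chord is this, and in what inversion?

C augmented, root position

The distinct note names are C, E, G#. Stacked in thirds they read C–E–G#, which is an augmented triad on C.
C is the root of C augmented; root in the bass means root position (figured bass 5/3).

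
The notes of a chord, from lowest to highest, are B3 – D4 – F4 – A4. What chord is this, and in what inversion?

B half-diminished seventh, root position

The distinct note names are B, D, F, A. Stacked in thirds they read B–D–F–A, which is a half-diminished seventh chord on B.
The lowest note is B, the root of the chord, so this is root position (figured bass 7).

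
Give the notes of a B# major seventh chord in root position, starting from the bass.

B#, D##, F##, A##

Spelling B# major seventh: B#–D##–F##–A##. In root position the root is bass, giving B#, D##, F##, A## from the bottom.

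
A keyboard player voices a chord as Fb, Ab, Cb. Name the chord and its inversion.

The distinct note names are Fb, Ab, Cb. Stacked in thirds they read Fb–Ab–Cb, which is a major triad on Fb.
The lowest note is Fb, the root of the chord, so this is root position (figured bass 5/3).

Fb major, root position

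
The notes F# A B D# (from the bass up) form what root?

B

The distinct letter names are F#, A, B, D#. Arranged as a stack of thirds they read B–D#–F#–A, so B is the root (a B dominant seventh chord).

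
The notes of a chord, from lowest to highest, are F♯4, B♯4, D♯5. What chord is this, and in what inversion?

Reducing to letter names: F#, B#, D#. These stack in thirds as B#–D#–F# — a B# diminished triad.
With the fifth (F#) in the bass, the chord is in second inversion (figured bass 6/4).

B# diminished, second inversion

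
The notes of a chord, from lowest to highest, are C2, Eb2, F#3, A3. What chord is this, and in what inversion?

The pitch classes C, Eb, F#, A arrange in thirds as F#–A–C–Eb: an F# diminished seventh chord.
With the fifth (C) in the bass, the chord is in second inversion (figured bass 4/3).

F# diminished seventh, second inversion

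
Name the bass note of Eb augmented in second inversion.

Eb augmented is Eb–G–B. Second inversion places the fifth in the bass: B.

B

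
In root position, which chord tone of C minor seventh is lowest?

In root position the root is lowest. For C minor seventh (C–Eb–G–Bb) that is C.

C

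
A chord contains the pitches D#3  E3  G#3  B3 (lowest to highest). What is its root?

Reordering D#, E, G#, B into stacked thirds gives E–G#–B–D#; the bottom of that stack, E, is the root.

E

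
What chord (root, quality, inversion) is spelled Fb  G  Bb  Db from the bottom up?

The distinct note names are Fb, G, Bb, Db. Stacked in thirds they read G–Bb–Db–Fb, which is a diminished seventh chord on G.
With the seventh (Fb) in the bass, the chord is in third inversion (figured bass 4/2).

G diminished seventh, third inversion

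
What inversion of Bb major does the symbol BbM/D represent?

first inversion

BbM/D means Bb major with D in the bass. D is the third of Bb major (Bb–D–F), so this is first inversion.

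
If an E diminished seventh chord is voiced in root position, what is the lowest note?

The root of E diminished seventh (E–G–Bb–Db) is E; that is the bass in root position.

E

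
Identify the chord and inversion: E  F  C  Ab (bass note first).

The distinct note names are E, F, C, Ab. Stacked in thirds they read F–Ab–C–E, which is a minor-major seventh chord on F.
The lowest note is E, the seventh of the chord, so this is third inversion (figured bass 4/2).

F minor-major seventh, third inversion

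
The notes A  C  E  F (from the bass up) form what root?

F

Reordering A, C, E, F into stacked thirds gives F–A–C–E; the bottom of that stack, F, is the root.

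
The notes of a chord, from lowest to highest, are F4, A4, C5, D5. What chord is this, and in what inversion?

D minor seventh, first inversion

The distinct note names are F, A, C, D. Stacked in thirds they read D–F–A–C, which is a minor seventh chord on D.
F is the third of D minor seventh; third in the bass means first inversion (figured bass 6/5).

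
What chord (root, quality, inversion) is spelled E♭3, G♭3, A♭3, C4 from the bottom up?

The pitch classes Eb, Gb, Ab, C arrange in thirds as Ab–C–Eb–Gb: an Ab dominant seventh chord.
With the fifth (Eb) in the bass, the chord is in second inversion (figured bass 4/3).

Ab dominant seventh, second inversion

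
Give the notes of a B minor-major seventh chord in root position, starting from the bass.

B minor-major seventh is B–D–F#–A#. Root position puts the root (B) in the bass, with the remaining tones above: B, D, F#, A#.

B, D, F#, A#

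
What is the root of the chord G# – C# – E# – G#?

G#, C#, E# are the tones of a C# major triad (C#–E#–G#), making C# the root.

C#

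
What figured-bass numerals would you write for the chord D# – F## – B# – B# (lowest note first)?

6

The notes D#, F##, B# stack in thirds as B#–D#–F## — a B# minor triad. The bass D# is the third, so this is first inversion: figured 6.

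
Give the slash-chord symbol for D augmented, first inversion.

First inversion of D augmented has the third (F#) in the bass. As a slash chord: Daug/F#.

Daug/F#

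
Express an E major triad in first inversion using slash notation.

EM/G#

First inversion of E major has the third (G#) in the bass. As a slash chord: EM/G#.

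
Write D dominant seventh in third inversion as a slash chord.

D7/C

Third inversion of D dominant seventh has the seventh (C) in the bass. As a slash chord: D7/C.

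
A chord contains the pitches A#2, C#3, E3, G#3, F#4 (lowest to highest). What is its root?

A#, C#, E, G#, F# are the tones of an F# dominant ninth chord (F#–A#–C#–E–G#), making F# the root.

F#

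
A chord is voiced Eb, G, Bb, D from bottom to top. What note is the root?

The distinct letter names are Eb, G, Bb, D. Arranged as a stack of thirds they read Eb–G–Bb–D, so Eb is the root (an Eb major seventh chord).

Eb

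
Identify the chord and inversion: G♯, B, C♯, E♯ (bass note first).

Reducing to letter names: G#, B, C#, E#. These stack in thirds as C#–E#–G#–B — a C# dominant seventh chord.
With the fifth (G#) in the bass, the chord is in second inversion (figured bass 4/3).

C# dominant seventh, second inversion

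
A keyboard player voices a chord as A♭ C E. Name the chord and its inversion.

The pitch classes Ab, C, E arrange in thirds as Ab–C–E: an Ab augmented triad.
Ab is the root of Ab augmented; root in the bass means root position (figured bass 5/3).

Ab augmented, root position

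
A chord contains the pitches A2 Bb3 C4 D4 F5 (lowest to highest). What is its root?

Reordering A, Bb, C, D, F into stacked thirds gives Bb–D–F–A–C; the bottom of that stack, Bb, is the root.

Bb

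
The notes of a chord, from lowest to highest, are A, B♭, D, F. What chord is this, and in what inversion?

The pitch classes A, Bb, D, F arrange in thirds as Bb–D–F–A: a Bb major seventh chord.
With the seventh (A) in the bass, the chord is in third inversion (figured bass 4/2).

Bb major seventh, third inversion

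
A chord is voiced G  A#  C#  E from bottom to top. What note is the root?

A#

Reordering G, A#, C#, E into stacked thirds gives A#–C#–E–G; the bottom of that stack, A#, is the root.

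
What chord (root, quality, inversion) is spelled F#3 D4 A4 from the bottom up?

The distinct note names are F#, D, A. Stacked in thirds they read D–F#–A, which is a major triad on D.
With the third (F#) in the bass, the chord is in first inversion (figured bass 6).

D major, first inversion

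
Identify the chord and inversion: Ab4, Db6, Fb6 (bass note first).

Reducing to letter names: Ab, Db, Fb. These stack in thirds as Db–Fb–Ab — a Db minor triad.
Ab is the fifth of Db minor; fifth in the bass means second inversion (figured bass 6/4).

Db minor, second inversion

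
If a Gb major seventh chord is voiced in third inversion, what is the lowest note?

F

In third inversion the seventh is lowest. For Gb major seventh (Gb–Bb–Db–F) that is F.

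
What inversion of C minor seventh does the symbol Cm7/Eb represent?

first inversion

Cm7/Eb means C minor seventh with Eb in the bass. Eb is the third of C minor seventh (C–Eb–G–Bb), so this is first inversion.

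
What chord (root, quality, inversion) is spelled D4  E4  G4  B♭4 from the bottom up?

E half-diminished seventh, third inversion

The distinct note names are D, E, G, Bb. Stacked in thirds they read E–G–Bb–D, which is a half-diminished seventh chord on E.
The lowest note is D, the seventh of the chord, so this is third inversion (figured bass 4/2).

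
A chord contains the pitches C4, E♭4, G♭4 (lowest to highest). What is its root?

C

C, Eb, Gb are the tones of a C diminished triad (C–Eb–Gb), making C the root.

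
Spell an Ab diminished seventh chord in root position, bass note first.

Ab diminished seventh is Ab–Cb–Ebb–Gbb. Root position puts the root (Ab) in the bass, with the remaining tones above: Ab, Cb, Ebb, Gbb.

Ab, Cb, Ebb, Gbb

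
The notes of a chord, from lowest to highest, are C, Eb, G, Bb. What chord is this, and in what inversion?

The pitch classes C, Eb, G, Bb arrange in thirds as C–Eb–G–Bb: a C minor seventh chord.
C is the root of C minor seventh; root in the bass means root position (figured bass 7).

C minor seventh, root position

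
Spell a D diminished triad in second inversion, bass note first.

The chord tones are D–F–Ab. With the fifth (Ab) lowest for second inversion: Ab, D, F.

Ab, D, F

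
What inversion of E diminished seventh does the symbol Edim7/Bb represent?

Edim7/Bb means E diminished seventh with Bb in the bass. Bb is the fifth of E diminished seventh (E–G–Bb–Db), so this is second inversion.

second inversion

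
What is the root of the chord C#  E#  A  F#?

Reordering C#, E#, A, F# into stacked thirds gives F#–A–C#–E#; the bottom of that stack, F#, is the root.

F#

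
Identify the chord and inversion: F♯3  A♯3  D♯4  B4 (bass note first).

B major seventh, second inversion

The pitch classes F#, A#, D#, B arrange in thirds as B–D#–F#–A#: a B major seventh chord.
With the fifth (F#) in the bass, the chord is in second inversion (figured bass 4/3).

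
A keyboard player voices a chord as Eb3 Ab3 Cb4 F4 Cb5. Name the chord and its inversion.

F half-diminished seventh, third inversion

Reducing to letter names: Eb, Ab, Cb, F. These stack in thirds as F–Ab–Cb–Eb — an F half-diminished seventh chord.
The lowest note is Eb, the seventh of the chord, so this is third inversion (figured bass 4/2).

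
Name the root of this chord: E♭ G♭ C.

C

The distinct letter names are Eb, Gb, C. Arranged as a stack of thirds they read C–Eb–Gb, so C is the root (a C diminished triad).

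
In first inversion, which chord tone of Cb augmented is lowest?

The third of Cb augmented (Cb–Eb–G) is Eb; that is the bass in first inversion.

Eb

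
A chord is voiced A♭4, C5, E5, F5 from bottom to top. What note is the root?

Ab, C, E, F are the tones of an F minor-major seventh chord (F–Ab–C–E), making F the root.

F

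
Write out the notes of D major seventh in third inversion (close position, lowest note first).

The chord tones are D–F#–A–C#. With the seventh (C#) lowest for third inversion: C#, D, F#, A.

C#, D, F#, A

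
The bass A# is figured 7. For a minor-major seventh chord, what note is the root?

A#

The figures 7 mean the root of the chord is in the bass. If A# is the root of a minor-major seventh chord, the root is A# (chord tones A#–C#–E#–G##).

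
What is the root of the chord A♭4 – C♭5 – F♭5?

The distinct letter names are Ab, Cb, Fb. Arranged as a stack of thirds they read Fb–Ab–Cb, so Fb is the root (an Fb major triad).

Fb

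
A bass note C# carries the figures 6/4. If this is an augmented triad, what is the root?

F

The figures 6/4 mean the fifth of the chord is in the bass. If C# is the fifth of an augmented triad, the root is F (chord tones F–A–C#).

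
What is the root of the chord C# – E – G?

Reordering C#, E, G into stacked thirds gives C#–E–G; the bottom of that stack, C#, is the root.

C#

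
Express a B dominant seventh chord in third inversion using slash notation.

B7/A

Third inversion of B dominant seventh has the seventh (A) in the bass. As a slash chord: B7/A.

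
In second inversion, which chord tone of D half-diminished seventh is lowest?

D half-diminished seventh is D–F–Ab–C. Second inversion places the fifth in the bass: Ab.

Ab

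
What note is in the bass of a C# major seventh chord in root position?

C#

C# major seventh is C#–E#–G#–B#. Root position places the root in the bass: C#.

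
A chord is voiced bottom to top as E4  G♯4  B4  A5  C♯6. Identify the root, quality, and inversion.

The distinct note names are E, G#, B, A, C#. Stacked in thirds they read A–C#–E–G#–B, which is a major ninth chord on A.
E is the fifth of A major ninth; fifth in the bass means second inversion.

A major ninth, second inversion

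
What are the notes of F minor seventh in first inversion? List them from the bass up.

Ab, C, Eb, F

F minor seventh is F–Ab–C–Eb. First inversion puts the third (Ab) in the bass, with the remaining tones above: Ab, C, Eb, F.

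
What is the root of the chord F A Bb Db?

Bb

Reordering F, A, Bb, Db into stacked thirds gives Bb–Db–F–A; the bottom of that stack, Bb, is the root.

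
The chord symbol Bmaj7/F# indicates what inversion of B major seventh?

Bmaj7/F# means B major seventh with F# in the bass. F# is the fifth of B major seventh (B–D#–F#–A#), so this is second inversion.

second inversion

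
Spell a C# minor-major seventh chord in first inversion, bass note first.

E, G#, B#, C#

C# minor-major seventh is C#–E–G#–B#. First inversion puts the third (E) in the bass, with the remaining tones above: E, G#, B#, C#.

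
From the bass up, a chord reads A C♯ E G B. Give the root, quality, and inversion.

The pitch classes A, C#, E, G, B arrange in thirds as A–C#–E–G–B: an A dominant ninth chord.
A is the root of A dominant ninth; root in the bass means root position.

A dominant ninth, root position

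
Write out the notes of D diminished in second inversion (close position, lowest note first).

Spelling D diminished: D–F–Ab. In second inversion the fifth is bass, giving Ab, D, F from the bottom.

Ab, D, F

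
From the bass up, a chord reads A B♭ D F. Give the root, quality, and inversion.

The distinct note names are A, Bb, D, F. Stacked in thirds they read Bb–D–F–A, which is a major seventh chord on Bb.
With the seventh (A) in the bass, the chord is in third inversion (figured bass 4/2).

Bb major seventh, third inversion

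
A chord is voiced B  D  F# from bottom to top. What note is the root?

B

B, D, F# are the tones of a B minor triad (B–D–F#), making B the root.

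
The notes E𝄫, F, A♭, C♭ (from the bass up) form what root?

F

Ebb, F, Ab, Cb are the tones of an F diminished seventh chord (F–Ab–Cb–Ebb), making F the root.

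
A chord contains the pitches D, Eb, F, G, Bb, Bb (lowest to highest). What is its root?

Eb

Reordering D, Eb, F, G, Bb into stacked thirds gives Eb–G–Bb–D–F; the bottom of that stack, Eb, is the root.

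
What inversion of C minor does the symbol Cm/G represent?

second inversion

Cm/G means C minor with G in the bass. G is the fifth of C minor (C–Eb–G), so this is second inversion.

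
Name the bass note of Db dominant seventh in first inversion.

Db dominant seventh is Db–F–Ab–Cb. First inversion places the third in the bass: F.

F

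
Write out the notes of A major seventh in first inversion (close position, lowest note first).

C#, E, G#, A

Spelling A major seventh: A–C#–E–G#. In first inversion the third is bass, giving C#, E, G#, A from the bottom.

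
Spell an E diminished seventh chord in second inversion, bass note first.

The chord tones are E–G–Bb–Db. With the fifth (Bb) lowest for second inversion: Bb, Db, E, G.

Bb, Db, E, G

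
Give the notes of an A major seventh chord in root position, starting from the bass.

A major seventh is A–C#–E–G#. Root position puts the root (A) in the bass, with the remaining tones above: A, C#, E, G#.

A, C#, E, G#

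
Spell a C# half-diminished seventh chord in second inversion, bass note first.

Spelling C# half-diminished seventh: C#–E–G–B. In second inversion the fifth is bass, giving G, B, C#, E from the bottom.

G, B, C#, E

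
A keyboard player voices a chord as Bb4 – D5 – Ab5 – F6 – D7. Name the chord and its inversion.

Bb dominant seventh, root position

The pitch classes Bb, D, Ab, F arrange in thirds as Bb–D–F–Ab: a Bb dominant seventh chord.
Bb is the root of Bb dominant seventh; root in the bass means root position (figured bass 7).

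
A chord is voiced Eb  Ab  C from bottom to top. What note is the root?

Ab

Eb, Ab, C are the tones of an Ab major triad (Ab–C–Eb), making Ab the root.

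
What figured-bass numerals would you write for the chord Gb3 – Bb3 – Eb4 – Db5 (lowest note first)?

The notes Gb, Bb, Eb, Db stack in thirds as Eb–Gb–Bb–Db — an Eb minor seventh chord. The bass Gb is the third, so this is first inversion: figured 6/5.

6/5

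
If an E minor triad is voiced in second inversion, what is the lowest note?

B

The fifth of E minor (E–G–B) is B; that is the bass in second inversion.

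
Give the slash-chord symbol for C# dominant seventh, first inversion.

C#7/E#

First inversion of C# dominant seventh has the third (E#) in the bass. As a slash chord: C#7/E#.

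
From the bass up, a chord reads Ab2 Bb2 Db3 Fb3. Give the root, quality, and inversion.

Bb half-diminished seventh, third inversion

The pitch classes Ab, Bb, Db, Fb arrange in thirds as Bb–Db–Fb–Ab: a Bb half-diminished seventh chord.
Ab is the seventh of Bb half-diminished seventh; seventh in the bass means third inversion (figured bass 4/2).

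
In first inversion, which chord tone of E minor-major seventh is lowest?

G

In first inversion the third is lowest. For E minor-major seventh (E–G–B–D#) that is G.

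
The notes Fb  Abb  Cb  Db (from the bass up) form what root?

Db

Fb, Abb, Cb, Db are the tones of a Db half-diminished seventh chord (Db–Fb–Abb–Cb), making Db the root.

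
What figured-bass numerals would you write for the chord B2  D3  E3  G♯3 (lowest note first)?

4/3

The notes B, D, E, G# stack in thirds as E–G#–B–D — an E dominant seventh chord. The bass B is the fifth, so this is second inversion: figured 4/3.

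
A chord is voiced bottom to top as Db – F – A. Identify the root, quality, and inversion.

Reducing to letter names: Db, F, A. These stack in thirds as Db–F–A — a Db augmented triad.
The lowest note is Db, the root of the chord, so this is root position (figured bass 5/3).

Db augmented, root position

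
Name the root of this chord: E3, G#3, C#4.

C#

Reordering E, G#, C# into stacked thirds gives C#–E–G#; the bottom of that stack, C#, is the root.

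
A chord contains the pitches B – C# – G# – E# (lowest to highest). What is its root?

Reordering B, C#, G#, E# into stacked thirds gives C#–E#–G#–B; the bottom of that stack, C#, is the root.

C#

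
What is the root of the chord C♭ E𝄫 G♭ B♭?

Cb

Reordering Cb, Ebb, Gb, Bb into stacked thirds gives Cb–Ebb–Gb–Bb; the bottom of that stack, Cb, is the root.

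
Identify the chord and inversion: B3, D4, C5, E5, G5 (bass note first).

C major ninth, third inversion

Reducing to letter names: B, D, C, E, G. These stack in thirds as C–E–G–B–D — a C major ninth chord.
The lowest note is B, the seventh of the chord, so this is third inversion.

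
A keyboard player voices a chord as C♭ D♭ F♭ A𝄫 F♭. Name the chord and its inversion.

Db half-diminished seventh, third inversion

The distinct note names are Cb, Db, Fb, Abb. Stacked in thirds they read Db–Fb–Abb–Cb, which is a half-diminished seventh chord on Db.
With the seventh (Cb) in the bass, the chord is in third inversion (figured bass 4/2).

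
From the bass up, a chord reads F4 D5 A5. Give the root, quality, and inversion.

D minor, first inversion

The distinct note names are F, D, A. Stacked in thirds they read D–F–A, which is a minor triad on D.
The lowest note is F, the third of the chord, so this is first inversion (figured bass 6).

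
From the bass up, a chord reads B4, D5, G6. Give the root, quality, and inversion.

G major, first inversion

Reducing to letter names: B, D, G. These stack in thirds as G–B–D — a G major triad.
With the third (B) in the bass, the chord is in first inversion (figured bass 6).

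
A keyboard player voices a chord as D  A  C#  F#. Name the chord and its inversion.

The pitch classes D, A, C#, F# arrange in thirds as D–F#–A–C#: a D major seventh chord.
With the root (D) in the bass, the chord is in root position (figured bass 7).

D major seventh, root position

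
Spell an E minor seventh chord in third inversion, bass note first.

E minor seventh is E–G–B–D. Third inversion puts the seventh (D) in the bass, with the remaining tones above: D, E, G, B.

D, E, G, B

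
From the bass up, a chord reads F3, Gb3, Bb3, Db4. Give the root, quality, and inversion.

Gb major seventh, third inversion

The pitch classes F, Gb, Bb, Db arrange in thirds as Gb–Bb–Db–F: a Gb major seventh chord.
With the seventh (F) in the bass, the chord is in third inversion (figured bass 4/2).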